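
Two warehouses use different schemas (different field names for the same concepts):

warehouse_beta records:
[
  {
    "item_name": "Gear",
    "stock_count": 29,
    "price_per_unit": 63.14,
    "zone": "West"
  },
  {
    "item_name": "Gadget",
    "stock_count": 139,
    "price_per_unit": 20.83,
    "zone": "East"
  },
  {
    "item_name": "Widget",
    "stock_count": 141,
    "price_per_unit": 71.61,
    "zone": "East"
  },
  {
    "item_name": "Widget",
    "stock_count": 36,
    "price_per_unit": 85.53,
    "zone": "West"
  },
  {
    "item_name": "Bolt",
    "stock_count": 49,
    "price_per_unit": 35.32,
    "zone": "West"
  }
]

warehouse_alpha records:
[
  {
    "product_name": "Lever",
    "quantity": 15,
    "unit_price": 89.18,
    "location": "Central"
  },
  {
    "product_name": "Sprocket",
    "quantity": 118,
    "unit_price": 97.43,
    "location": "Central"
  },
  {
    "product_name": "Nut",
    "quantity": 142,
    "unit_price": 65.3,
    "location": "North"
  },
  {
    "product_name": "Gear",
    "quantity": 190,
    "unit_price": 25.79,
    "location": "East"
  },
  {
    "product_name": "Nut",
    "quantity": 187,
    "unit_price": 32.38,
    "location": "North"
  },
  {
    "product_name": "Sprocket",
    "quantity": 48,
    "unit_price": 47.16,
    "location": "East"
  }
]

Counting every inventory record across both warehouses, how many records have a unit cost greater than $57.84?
6

Schema mapping: "price_per_unit" (warehouse_beta) = "unit_price" (warehouse_alpha) = unit cost

Records > $57.84 in warehouse_beta: 3
Records > $57.84 in warehouse_alpha: 3

Total count: 3 + 3 = 6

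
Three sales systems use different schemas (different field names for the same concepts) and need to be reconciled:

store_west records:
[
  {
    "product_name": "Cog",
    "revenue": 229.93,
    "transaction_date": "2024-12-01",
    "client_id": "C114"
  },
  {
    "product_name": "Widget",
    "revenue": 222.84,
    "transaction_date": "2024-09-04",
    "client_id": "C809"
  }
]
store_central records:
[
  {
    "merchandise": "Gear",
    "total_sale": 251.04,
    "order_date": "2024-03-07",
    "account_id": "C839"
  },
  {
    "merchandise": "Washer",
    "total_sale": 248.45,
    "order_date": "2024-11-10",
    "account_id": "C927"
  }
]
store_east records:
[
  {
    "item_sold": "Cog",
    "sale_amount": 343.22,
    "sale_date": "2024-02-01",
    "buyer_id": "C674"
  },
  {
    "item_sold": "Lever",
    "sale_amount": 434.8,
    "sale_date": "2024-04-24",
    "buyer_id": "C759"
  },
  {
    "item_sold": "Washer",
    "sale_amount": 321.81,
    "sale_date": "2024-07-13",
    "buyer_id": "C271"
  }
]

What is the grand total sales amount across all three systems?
2052.09

Schema reconciliation - all amount fields map to sale amount:

store_west (revenue): 452.77
store_central (total_sale): 499.49
store_east (sale_amount): 1099.83

Grand total: 2052.09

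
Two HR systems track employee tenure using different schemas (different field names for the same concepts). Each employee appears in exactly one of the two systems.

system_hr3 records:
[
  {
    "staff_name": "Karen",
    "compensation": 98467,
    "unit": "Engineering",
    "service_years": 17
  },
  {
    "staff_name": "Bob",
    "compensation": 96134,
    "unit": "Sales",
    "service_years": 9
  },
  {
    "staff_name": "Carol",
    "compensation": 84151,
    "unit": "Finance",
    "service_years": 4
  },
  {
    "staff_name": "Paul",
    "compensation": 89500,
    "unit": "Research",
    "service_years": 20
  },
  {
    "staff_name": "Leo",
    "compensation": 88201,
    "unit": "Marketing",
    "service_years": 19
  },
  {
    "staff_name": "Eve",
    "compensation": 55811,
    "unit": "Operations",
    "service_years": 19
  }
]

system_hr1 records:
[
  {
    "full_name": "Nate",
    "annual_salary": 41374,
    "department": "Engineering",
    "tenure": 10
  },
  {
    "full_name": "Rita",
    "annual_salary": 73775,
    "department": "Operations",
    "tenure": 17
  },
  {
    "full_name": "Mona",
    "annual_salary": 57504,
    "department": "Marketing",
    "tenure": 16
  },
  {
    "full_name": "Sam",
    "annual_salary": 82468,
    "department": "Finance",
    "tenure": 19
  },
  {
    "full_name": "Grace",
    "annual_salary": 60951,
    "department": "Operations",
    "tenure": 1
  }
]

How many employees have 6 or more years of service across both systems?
9

Reconcile schemas: "service_years" (system_hr3) = "tenure" (system_hr1) = years of service

From system_hr3: 5 employees with >= 6 years
From system_hr1: 4 employees with >= 6 years

Total: 5 + 4 = 9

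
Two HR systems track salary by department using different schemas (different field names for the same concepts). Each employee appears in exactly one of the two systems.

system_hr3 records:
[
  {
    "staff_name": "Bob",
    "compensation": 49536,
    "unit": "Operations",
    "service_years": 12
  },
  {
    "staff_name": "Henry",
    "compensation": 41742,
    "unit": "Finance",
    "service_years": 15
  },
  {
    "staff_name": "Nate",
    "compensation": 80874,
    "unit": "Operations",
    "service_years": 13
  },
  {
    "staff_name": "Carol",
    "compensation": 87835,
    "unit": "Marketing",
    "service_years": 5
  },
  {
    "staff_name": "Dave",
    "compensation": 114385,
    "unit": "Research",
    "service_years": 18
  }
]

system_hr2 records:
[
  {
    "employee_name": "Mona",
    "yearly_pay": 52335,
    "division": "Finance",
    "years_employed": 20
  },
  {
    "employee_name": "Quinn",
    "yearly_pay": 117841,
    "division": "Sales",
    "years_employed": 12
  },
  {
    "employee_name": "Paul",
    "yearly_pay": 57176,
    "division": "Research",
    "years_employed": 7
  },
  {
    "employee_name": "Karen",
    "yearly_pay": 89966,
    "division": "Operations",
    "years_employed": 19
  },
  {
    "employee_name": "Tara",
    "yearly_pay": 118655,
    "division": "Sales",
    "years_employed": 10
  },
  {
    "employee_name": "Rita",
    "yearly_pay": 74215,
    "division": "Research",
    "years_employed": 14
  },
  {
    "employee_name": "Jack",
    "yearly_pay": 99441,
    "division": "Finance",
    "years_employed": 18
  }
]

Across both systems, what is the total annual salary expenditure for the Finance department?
193518

Schema mappings:
- "unit" (system_hr3) = "division" (system_hr2) = department
- "compensation" (system_hr3) = "yearly_pay" (system_hr2) = salary

Finance salaries from system_hr3: 41742
Finance salaries from system_hr2: 151776

Total: 41742 + 151776 = 193518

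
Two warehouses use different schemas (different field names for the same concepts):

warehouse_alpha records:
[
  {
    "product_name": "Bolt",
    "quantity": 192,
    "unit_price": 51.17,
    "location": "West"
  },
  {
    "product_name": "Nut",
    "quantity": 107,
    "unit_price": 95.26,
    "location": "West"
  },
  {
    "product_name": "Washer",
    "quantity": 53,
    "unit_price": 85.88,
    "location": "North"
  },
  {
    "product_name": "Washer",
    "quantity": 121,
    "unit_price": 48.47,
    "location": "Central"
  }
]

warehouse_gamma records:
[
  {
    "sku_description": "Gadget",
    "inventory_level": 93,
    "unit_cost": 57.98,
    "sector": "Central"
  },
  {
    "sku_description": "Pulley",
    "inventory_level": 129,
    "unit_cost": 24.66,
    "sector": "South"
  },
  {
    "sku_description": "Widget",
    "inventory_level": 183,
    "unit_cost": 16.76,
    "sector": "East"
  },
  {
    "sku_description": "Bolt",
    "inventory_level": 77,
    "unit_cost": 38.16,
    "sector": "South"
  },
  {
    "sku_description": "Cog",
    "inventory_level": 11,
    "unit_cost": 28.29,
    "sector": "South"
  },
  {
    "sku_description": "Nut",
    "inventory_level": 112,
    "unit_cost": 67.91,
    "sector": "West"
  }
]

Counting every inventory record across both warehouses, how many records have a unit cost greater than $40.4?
6

Schema mapping: "unit_price" (warehouse_alpha) = "unit_cost" (warehouse_gamma) = unit cost

Records > $40.4 in warehouse_alpha: 4
Records > $40.4 in warehouse_gamma: 2

Total count: 4 + 2 = 6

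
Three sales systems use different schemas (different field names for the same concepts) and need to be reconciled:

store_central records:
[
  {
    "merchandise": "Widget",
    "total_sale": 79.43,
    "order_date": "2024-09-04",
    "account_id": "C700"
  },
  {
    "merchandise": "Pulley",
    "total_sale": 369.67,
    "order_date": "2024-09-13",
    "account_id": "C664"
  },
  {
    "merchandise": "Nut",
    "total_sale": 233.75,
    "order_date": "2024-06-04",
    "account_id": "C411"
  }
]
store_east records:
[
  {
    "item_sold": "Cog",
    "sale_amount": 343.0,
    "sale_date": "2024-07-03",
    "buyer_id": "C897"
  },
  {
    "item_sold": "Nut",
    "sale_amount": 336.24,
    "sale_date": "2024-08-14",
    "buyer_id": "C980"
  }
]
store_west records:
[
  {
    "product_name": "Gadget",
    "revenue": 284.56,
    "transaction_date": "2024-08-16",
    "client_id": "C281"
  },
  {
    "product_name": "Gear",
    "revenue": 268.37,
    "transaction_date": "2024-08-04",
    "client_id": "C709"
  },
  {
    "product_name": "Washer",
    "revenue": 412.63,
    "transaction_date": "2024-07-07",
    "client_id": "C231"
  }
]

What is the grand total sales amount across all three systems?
2327.65

Schema reconciliation - all amount fields map to sale amount:

store_central (total_sale): 682.85
store_east (sale_amount): 679.24
store_west (revenue): 965.56

Grand total: 2327.65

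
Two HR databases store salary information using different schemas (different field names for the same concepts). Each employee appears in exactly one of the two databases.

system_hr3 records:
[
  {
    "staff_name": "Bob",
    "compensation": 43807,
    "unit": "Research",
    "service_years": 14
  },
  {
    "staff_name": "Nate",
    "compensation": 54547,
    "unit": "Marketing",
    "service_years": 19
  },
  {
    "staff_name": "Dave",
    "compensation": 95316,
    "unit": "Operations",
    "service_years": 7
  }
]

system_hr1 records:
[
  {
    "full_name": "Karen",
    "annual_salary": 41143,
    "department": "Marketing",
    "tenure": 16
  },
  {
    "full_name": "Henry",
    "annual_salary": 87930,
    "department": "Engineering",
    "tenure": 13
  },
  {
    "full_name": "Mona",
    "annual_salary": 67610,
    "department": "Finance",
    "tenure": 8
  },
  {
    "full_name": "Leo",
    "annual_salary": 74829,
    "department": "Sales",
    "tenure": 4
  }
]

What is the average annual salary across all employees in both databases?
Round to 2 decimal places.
66454.57

Schema mapping: "compensation" (system_hr3) = "annual_salary" (system_hr1) = annual salary

All salaries: [43807, 54547, 95316, 41143, 87930, 67610, 74829]
Sum: 465182
Count: 7
Average: 465182 / 7 = 66454.57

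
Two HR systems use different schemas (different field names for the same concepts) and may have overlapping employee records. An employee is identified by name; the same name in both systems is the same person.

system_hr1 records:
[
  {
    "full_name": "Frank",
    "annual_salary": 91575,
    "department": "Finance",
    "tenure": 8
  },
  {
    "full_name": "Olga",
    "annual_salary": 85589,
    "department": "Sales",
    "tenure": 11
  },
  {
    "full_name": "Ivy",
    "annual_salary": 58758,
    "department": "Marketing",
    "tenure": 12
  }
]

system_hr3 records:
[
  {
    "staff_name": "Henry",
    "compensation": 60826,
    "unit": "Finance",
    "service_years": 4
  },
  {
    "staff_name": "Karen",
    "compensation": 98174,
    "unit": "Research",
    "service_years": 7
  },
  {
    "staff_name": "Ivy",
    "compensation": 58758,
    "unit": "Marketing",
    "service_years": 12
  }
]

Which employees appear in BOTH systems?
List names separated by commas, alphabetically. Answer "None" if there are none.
Ivy

Schema mapping: "full_name" (system_hr1) = "staff_name" (system_hr3) = employee name

Names in system_hr1: ['Frank', 'Ivy', 'Olga']
Names in system_hr3: ['Henry', 'Ivy', 'Karen']

Intersection: ['Ivy']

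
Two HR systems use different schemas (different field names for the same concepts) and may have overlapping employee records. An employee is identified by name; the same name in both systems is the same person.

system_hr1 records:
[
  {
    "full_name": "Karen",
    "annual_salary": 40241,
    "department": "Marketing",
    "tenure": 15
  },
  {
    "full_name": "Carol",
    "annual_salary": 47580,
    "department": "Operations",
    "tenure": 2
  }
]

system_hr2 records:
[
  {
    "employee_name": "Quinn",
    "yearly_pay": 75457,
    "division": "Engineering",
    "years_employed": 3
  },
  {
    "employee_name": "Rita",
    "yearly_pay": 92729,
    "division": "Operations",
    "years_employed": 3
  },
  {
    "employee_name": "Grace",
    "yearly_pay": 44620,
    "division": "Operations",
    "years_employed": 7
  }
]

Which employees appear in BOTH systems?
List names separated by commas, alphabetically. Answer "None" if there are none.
None

Schema mapping: "full_name" (system_hr1) = "employee_name" (system_hr2) = employee name

Names in system_hr1: ['Carol', 'Karen']
Names in system_hr2: ['Grace', 'Quinn', 'Rita']

Intersection: None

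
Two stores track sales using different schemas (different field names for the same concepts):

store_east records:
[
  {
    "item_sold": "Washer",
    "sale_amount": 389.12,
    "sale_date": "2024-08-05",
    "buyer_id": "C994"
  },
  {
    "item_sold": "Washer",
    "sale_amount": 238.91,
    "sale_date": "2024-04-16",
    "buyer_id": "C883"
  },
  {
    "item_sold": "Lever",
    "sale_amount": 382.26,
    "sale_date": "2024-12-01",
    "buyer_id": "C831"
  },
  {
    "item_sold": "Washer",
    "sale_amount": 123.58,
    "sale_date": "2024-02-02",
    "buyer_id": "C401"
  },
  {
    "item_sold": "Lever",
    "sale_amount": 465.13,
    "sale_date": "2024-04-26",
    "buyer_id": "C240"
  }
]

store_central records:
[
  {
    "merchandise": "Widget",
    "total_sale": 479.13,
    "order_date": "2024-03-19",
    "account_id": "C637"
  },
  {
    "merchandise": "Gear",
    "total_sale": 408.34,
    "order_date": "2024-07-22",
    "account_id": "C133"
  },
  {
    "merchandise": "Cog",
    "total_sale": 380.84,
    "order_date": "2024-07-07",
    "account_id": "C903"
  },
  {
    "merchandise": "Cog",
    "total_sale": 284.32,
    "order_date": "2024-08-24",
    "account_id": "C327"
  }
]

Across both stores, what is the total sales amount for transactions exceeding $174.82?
3028.05

Schema mapping: "sale_amount" (store_east) = "total_sale" (store_central) = sale amount

Sum of sales > $174.82 in store_east: 1475.42
Sum of sales > $174.82 in store_central: 1552.63

Total: 1475.42 + 1552.63 = 3028.05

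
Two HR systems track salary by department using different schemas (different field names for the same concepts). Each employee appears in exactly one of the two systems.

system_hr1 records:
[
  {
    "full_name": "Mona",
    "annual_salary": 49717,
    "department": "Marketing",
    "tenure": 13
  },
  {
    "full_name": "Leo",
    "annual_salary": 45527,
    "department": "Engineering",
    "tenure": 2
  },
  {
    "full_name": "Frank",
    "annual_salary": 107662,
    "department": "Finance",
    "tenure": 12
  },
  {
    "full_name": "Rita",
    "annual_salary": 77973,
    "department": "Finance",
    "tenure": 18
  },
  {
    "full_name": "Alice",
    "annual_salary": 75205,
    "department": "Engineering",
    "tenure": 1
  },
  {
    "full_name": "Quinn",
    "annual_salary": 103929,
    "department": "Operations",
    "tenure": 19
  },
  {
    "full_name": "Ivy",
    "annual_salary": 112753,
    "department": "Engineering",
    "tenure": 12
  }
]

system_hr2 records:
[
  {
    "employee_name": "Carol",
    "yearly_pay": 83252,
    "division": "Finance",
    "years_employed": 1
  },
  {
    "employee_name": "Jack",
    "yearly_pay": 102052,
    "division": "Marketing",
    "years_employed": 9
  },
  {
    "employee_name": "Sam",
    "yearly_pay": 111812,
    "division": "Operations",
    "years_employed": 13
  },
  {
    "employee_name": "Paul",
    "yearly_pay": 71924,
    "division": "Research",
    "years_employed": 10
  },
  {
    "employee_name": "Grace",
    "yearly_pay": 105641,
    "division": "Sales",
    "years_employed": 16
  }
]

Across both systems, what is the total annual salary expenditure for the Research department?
71924

Schema mappings:
- "department" (system_hr1) = "division" (system_hr2) = department
- "annual_salary" (system_hr1) = "yearly_pay" (system_hr2) = salary

Research salaries from system_hr1: 0
Research salaries from system_hr2: 71924

Total: 0 + 71924 = 71924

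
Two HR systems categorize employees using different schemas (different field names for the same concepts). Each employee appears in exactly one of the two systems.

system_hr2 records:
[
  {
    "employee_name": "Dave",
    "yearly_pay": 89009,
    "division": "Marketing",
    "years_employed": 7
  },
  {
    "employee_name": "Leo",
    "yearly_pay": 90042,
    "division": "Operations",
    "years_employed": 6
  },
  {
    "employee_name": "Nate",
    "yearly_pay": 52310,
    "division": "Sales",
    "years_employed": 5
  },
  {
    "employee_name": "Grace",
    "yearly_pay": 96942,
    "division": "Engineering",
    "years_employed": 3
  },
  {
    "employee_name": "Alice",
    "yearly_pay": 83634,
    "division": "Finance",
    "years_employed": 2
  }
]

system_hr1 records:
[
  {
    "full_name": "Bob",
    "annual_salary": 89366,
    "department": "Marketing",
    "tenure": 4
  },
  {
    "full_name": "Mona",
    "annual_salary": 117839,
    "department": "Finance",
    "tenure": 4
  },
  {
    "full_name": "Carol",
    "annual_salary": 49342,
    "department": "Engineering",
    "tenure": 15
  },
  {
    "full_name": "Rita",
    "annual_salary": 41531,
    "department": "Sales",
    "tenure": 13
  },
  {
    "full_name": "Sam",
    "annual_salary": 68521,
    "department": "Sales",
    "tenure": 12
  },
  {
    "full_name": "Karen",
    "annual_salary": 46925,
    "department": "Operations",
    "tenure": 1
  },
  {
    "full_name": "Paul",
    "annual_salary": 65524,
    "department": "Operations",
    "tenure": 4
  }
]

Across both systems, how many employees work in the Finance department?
2

Schema mapping: "division" (system_hr2) = "department" (system_hr1) = department

Finance employees in system_hr2: 1
Finance employees in system_hr1: 1

Total in Finance: 1 + 1 = 2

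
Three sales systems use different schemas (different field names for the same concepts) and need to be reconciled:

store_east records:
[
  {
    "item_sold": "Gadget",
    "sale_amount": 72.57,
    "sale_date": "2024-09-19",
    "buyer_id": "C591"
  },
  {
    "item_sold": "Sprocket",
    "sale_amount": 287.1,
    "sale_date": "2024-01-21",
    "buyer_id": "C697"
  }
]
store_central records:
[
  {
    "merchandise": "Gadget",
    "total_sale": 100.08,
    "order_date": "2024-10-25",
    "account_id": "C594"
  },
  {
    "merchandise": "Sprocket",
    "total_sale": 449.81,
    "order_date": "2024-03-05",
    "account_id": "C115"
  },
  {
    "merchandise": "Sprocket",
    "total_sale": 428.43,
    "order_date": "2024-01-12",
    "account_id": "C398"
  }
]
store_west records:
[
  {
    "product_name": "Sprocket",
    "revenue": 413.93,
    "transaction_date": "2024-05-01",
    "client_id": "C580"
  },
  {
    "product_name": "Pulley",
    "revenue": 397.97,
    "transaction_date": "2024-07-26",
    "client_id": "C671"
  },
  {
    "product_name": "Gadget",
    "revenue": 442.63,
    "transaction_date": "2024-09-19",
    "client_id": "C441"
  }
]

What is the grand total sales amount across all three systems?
2592.52

Schema reconciliation - all amount fields map to sale amount:

store_east (sale_amount): 359.67
store_central (total_sale): 978.32
store_west (revenue): 1254.53

Grand total: 2592.52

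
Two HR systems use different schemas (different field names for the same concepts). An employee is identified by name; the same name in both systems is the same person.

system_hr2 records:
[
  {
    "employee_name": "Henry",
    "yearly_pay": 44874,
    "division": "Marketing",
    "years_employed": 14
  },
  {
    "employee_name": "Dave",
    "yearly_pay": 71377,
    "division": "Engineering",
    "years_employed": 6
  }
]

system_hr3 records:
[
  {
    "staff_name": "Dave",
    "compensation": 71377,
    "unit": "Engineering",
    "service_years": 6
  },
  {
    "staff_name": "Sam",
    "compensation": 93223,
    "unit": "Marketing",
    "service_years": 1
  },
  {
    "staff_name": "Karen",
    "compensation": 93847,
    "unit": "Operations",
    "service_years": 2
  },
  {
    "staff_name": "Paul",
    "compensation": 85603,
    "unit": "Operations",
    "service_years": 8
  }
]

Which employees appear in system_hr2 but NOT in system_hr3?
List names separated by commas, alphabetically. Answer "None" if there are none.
Henry

Schema mapping: "employee_name" (system_hr2) = "staff_name" (system_hr3) = employee name

Names in system_hr2: ['Dave', 'Henry']
Names in system_hr3: ['Dave', 'Karen', 'Paul', 'Sam']

In system_hr2 but not system_hr3: ['Henry']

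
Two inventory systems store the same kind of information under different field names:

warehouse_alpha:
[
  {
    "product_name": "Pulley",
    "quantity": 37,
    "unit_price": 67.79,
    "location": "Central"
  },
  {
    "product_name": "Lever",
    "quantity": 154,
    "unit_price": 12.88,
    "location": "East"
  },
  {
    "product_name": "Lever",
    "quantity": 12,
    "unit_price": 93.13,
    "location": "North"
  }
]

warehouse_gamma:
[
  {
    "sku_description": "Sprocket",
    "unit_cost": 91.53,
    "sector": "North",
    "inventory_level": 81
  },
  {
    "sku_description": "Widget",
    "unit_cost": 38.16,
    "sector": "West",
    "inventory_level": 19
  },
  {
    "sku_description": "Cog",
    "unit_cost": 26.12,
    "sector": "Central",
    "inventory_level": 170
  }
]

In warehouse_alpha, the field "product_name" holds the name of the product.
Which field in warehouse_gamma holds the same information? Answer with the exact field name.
sku_description

In warehouse_alpha, "product_name" holds the name of the product.
The fields in warehouse_gamma are: "sku_description", "unit_cost", "sector", "inventory_level".
"sku_description" is the match: the name refers to the same concept and its values are product-name strings (e.g. 'Cog', 'Sprocket').
The other fields ("unit_cost", "sector", "inventory_level") hold different kinds of data.

So "product_name" in warehouse_alpha corresponds to "sku_description" in warehouse_gamma.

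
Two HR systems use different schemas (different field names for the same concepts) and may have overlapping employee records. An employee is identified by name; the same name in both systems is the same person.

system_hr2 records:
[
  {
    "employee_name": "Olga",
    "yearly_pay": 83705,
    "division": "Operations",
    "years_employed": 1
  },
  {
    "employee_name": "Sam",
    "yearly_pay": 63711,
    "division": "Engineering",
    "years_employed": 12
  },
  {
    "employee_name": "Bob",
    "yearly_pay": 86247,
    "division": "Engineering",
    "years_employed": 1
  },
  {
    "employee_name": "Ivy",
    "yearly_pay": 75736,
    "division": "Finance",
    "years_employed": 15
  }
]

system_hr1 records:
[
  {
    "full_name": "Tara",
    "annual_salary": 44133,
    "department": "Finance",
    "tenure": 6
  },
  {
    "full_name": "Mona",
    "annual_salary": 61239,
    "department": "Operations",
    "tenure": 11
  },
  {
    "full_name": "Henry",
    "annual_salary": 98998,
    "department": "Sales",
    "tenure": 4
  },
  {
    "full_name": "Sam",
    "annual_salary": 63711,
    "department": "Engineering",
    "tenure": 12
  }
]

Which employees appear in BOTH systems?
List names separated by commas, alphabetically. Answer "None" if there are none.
Sam

Schema mapping: "employee_name" (system_hr2) = "full_name" (system_hr1) = employee name

Names in system_hr2: ['Bob', 'Ivy', 'Olga', 'Sam']
Names in system_hr1: ['Henry', 'Mona', 'Sam', 'Tara']

Intersection: ['Sam']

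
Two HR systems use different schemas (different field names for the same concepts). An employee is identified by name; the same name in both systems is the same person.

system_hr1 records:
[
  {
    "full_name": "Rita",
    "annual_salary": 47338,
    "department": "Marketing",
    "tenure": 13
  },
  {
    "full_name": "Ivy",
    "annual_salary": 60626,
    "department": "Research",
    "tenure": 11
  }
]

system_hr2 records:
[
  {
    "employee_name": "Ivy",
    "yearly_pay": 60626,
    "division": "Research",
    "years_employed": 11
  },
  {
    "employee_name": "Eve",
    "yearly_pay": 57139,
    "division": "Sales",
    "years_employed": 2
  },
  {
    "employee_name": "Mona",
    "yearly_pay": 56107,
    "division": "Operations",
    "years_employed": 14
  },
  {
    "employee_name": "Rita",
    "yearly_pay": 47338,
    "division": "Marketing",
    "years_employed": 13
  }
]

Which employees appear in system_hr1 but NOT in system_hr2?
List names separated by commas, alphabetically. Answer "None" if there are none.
None

Schema mapping: "full_name" (system_hr1) = "employee_name" (system_hr2) = employee name

Names in system_hr1: ['Ivy', 'Rita']
Names in system_hr2: ['Eve', 'Ivy', 'Mona', 'Rita']

In system_hr1 but not system_hr2: None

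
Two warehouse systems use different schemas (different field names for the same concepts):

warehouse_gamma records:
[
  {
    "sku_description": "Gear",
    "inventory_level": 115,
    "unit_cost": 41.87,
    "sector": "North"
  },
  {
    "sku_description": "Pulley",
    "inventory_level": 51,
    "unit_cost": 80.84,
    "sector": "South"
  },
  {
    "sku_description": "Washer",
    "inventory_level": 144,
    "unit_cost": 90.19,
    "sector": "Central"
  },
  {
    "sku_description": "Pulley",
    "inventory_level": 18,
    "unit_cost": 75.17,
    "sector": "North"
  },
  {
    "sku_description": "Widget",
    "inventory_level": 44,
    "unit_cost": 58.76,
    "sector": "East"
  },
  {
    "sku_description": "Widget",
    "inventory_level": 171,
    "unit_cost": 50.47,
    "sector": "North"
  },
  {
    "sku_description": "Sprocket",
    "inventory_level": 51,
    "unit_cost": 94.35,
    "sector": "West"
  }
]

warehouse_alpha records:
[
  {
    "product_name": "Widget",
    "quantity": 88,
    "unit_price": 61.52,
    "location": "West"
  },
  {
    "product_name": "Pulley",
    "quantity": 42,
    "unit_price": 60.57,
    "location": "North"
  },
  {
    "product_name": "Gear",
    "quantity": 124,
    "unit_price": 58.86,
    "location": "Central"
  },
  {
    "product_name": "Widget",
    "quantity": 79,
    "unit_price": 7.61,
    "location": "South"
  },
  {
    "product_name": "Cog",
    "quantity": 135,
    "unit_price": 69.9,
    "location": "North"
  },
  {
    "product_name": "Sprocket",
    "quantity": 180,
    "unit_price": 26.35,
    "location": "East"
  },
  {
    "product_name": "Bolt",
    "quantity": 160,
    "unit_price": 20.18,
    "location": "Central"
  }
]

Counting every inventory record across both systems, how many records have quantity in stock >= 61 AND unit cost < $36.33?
3

Schema mappings:
- "inventory_level" (warehouse_gamma) = "quantity" (warehouse_alpha) = quantity
- "unit_cost" (warehouse_gamma) = "unit_price" (warehouse_alpha) = unit cost

Records meeting both conditions in warehouse_gamma: 0
Records meeting both conditions in warehouse_alpha: 3

Total: 0 + 3 = 3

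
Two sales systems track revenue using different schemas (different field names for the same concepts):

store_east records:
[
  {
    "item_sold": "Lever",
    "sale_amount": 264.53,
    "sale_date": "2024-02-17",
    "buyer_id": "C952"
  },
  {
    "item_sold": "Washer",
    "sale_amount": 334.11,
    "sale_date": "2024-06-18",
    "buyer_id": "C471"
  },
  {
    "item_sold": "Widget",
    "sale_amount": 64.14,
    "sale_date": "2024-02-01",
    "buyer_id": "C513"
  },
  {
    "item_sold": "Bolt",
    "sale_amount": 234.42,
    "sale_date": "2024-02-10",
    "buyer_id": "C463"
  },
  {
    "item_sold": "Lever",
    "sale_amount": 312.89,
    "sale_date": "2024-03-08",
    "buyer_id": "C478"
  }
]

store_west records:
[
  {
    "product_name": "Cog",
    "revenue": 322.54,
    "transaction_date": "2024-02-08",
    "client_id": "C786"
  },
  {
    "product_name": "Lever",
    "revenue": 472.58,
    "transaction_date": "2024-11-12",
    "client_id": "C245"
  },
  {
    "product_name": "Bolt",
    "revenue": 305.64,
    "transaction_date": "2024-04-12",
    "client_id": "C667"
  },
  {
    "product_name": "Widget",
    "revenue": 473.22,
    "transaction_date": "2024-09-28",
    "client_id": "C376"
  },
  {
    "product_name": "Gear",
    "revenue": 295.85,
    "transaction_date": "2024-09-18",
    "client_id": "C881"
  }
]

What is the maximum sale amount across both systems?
473.22

Reconcile: "sale_amount" (store_east) = "revenue" (store_west) = sale amount

Maximum in store_east: 334.11
Maximum in store_west: 473.22

Overall maximum: max(334.11, 473.22) = 473.22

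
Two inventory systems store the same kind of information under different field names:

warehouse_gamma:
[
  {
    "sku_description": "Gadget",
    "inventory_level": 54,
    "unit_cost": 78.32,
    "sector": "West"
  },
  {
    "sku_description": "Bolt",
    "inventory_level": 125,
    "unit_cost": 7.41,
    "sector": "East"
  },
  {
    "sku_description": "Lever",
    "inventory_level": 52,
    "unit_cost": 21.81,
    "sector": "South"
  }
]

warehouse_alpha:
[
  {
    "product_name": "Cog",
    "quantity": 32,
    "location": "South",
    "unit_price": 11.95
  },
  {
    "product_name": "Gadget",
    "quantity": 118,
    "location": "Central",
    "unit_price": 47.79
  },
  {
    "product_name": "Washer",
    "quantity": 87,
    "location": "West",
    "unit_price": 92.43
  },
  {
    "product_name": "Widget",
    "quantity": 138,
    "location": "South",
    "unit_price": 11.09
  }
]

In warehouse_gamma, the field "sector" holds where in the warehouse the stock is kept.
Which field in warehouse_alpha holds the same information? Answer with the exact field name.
location

In warehouse_gamma, "sector" holds where in the warehouse the stock is kept.
The fields in warehouse_alpha are: "product_name", "quantity", "location", "unit_price".
"location" is the match: the name refers to the same concept and its values are area labels (e.g. 'Central', 'South').
The other fields ("product_name", "quantity", "unit_price") hold different kinds of data.

So "sector" in warehouse_gamma corresponds to "location" in warehouse_alpha.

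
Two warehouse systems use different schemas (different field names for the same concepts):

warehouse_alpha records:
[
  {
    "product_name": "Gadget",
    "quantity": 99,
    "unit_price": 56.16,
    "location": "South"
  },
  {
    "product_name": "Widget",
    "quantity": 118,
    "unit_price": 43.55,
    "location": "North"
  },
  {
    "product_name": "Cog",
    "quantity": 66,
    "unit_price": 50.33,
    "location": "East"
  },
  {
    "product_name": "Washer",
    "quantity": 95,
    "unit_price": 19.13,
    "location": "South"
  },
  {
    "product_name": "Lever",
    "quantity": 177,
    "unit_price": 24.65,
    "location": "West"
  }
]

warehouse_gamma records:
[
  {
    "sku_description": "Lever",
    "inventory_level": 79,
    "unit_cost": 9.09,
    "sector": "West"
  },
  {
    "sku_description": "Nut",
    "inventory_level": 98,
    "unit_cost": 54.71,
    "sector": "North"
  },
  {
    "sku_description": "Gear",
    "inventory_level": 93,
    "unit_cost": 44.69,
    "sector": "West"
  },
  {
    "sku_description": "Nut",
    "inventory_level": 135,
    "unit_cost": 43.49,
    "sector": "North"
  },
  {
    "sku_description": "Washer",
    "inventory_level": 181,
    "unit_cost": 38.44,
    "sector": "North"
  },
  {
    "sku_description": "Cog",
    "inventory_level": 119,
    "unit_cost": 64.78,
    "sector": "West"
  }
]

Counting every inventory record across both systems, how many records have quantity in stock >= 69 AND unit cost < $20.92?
2

Schema mappings:
- "quantity" (warehouse_alpha) = "inventory_level" (warehouse_gamma) = quantity
- "unit_price" (warehouse_alpha) = "unit_cost" (warehouse_gamma) = unit cost

Records meeting both conditions in warehouse_alpha: 1
Records meeting both conditions in warehouse_gamma: 1

Total: 1 + 1 = 2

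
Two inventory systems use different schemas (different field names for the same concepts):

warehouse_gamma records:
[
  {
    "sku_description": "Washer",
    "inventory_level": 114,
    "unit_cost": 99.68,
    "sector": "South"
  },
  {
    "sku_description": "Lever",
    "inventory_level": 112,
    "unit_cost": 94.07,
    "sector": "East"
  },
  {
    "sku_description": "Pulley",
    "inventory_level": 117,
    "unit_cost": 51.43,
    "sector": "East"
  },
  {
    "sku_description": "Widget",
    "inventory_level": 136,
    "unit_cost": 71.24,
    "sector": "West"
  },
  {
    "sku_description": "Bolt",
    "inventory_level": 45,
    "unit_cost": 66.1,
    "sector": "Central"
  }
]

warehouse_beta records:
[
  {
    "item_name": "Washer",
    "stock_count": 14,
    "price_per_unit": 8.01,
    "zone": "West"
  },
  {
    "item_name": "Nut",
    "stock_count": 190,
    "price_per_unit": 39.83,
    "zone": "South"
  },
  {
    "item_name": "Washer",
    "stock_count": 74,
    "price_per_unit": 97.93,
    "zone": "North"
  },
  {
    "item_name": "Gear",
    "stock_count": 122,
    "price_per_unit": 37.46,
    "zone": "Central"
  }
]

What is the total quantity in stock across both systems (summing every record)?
924

To reconcile these schemas, identify the field holding the quantity in stock in each system:
1. In warehouse_gamma it is "inventory_level"
2. In warehouse_beta it is "stock_count"

From warehouse_gamma: 114 + 112 + 117 + 136 + 45 = 524
From warehouse_beta: 14 + 190 + 74 + 122 = 400

Total: 524 + 400 = 924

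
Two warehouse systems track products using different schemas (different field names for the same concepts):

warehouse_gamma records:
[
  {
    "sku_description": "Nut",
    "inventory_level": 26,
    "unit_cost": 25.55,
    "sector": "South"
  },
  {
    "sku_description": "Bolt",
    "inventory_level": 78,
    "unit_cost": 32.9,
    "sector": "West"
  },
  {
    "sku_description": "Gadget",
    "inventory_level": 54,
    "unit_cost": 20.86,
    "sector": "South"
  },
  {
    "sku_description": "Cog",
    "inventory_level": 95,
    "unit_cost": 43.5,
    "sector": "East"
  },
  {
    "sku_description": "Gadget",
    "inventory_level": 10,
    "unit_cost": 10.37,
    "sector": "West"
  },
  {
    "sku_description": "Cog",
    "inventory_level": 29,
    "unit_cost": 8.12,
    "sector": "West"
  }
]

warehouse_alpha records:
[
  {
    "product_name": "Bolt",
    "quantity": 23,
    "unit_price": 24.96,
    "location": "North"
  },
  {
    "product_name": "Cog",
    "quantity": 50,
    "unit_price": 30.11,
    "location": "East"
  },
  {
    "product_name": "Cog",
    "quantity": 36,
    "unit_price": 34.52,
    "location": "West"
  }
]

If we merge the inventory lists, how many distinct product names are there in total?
4

Schema mapping: "sku_description" (warehouse_gamma) = "product_name" (warehouse_alpha) = product name

Products in warehouse_gamma: ['Bolt', 'Cog', 'Gadget', 'Nut']
Products in warehouse_alpha: ['Bolt', 'Cog']

Union (unique products): ['Bolt', 'Cog', 'Gadget', 'Nut']
Count: 4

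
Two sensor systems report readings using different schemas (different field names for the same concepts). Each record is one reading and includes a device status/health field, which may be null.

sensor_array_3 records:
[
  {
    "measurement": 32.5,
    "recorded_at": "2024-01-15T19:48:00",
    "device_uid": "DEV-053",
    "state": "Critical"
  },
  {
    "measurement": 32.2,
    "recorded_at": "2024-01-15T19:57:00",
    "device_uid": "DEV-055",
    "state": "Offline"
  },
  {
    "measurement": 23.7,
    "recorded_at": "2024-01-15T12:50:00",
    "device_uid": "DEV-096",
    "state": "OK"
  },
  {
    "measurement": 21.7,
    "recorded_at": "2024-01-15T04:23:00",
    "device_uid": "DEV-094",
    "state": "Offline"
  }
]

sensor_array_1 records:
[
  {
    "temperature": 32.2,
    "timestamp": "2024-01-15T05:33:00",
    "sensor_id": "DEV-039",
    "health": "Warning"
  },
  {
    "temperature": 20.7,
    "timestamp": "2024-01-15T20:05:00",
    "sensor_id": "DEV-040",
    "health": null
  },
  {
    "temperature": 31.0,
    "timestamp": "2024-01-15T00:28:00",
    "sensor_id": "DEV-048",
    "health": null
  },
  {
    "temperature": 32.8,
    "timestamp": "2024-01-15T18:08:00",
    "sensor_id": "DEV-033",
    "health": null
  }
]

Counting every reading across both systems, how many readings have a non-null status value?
5

Schema mapping: "state" (sensor_array_3) = "health" (sensor_array_1) = status

Non-null in sensor_array_3: 4
Non-null in sensor_array_1: 1

Total non-null: 4 + 1 = 5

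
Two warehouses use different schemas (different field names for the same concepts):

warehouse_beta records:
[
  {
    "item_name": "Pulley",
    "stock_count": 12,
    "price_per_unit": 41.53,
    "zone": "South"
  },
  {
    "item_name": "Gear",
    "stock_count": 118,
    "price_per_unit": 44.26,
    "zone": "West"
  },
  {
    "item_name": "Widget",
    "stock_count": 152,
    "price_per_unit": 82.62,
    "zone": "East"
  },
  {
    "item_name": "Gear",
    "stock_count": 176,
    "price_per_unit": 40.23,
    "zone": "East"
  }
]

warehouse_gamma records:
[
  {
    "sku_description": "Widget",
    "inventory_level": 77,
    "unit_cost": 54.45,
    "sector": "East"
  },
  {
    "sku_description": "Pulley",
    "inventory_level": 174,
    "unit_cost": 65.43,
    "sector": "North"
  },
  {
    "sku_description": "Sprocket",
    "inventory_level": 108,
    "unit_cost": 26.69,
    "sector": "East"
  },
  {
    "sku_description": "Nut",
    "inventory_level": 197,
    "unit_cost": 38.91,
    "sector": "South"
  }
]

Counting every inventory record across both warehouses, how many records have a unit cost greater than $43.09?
4

Schema mapping: "price_per_unit" (warehouse_beta) = "unit_cost" (warehouse_gamma) = unit cost

Records > $43.09 in warehouse_beta: 2
Records > $43.09 in warehouse_gamma: 2

Total count: 2 + 2 = 4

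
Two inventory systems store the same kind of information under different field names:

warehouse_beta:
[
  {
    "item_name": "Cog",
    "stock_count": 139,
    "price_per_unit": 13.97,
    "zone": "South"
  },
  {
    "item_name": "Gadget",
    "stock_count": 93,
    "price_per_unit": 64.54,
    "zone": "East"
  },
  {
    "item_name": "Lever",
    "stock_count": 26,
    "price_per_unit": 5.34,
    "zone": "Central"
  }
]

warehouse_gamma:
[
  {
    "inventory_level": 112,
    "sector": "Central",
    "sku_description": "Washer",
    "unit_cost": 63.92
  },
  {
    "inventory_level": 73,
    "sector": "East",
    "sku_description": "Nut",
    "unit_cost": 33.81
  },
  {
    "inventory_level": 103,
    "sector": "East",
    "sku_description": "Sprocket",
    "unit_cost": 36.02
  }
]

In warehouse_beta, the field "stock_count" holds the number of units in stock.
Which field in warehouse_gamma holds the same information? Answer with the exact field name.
inventory_level

In warehouse_beta, "stock_count" holds the number of units in stock.
The fields in warehouse_gamma are: "inventory_level", "sector", "sku_description", "unit_cost".
"inventory_level" is the match: the name refers to the same concept and its values are whole-number counts (e.g. 112, 73).
The other fields ("sector", "sku_description", "unit_cost") hold different kinds of data.

So "stock_count" in warehouse_beta corresponds to "inventory_level" in warehouse_gamma.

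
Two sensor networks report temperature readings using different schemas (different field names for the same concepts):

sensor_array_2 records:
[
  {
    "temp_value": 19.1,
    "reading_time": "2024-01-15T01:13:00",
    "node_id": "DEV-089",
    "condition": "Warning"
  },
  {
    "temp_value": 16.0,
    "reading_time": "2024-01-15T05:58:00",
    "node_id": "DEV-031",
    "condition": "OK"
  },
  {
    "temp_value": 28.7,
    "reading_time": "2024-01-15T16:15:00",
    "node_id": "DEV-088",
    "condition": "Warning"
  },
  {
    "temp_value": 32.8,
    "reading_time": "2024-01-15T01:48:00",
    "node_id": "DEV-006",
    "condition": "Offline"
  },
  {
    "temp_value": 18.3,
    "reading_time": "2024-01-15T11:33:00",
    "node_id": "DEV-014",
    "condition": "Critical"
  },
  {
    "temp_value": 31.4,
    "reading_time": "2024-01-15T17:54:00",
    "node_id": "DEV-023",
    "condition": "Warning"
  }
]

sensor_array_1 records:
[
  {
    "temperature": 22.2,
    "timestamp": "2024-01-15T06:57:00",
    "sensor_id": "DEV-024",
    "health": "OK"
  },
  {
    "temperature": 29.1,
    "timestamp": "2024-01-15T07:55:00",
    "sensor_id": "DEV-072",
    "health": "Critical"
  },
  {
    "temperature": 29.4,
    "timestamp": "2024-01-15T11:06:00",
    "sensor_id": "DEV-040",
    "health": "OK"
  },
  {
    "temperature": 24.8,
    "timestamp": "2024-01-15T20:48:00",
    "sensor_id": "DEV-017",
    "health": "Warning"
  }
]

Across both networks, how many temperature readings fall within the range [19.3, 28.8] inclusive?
3

Schema mapping: "temp_value" (sensor_array_2) = "temperature" (sensor_array_1) = temperature

Readings in [19.3, 28.8] from sensor_array_2: 1
Readings in [19.3, 28.8] from sensor_array_1: 2

Total count: 1 + 2 = 3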